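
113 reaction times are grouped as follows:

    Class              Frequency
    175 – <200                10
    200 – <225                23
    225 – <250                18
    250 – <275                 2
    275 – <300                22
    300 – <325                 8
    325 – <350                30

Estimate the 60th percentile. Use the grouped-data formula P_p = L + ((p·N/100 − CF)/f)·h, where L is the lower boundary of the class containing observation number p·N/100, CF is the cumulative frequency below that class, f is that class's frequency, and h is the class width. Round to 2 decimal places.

291.82

N = 113; target position k = 60/100 · 113 = 67.8.
Cumulative frequencies: 10, 33, 51, 53, 75, 83, 113.
Observation 67.8 falls in the class 275 – <300.
L = 275, CF = 53, f = 22, h = 25.
P60 = 275 + ((67.8 − 53)/22)·25 = 275 + 16.8182 = 291.818.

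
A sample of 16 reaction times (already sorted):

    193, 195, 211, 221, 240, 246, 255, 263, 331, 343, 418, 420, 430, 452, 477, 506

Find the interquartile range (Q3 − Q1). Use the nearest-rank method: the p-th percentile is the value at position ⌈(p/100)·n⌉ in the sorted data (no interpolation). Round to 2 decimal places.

199.00

n = 16.
P25: rank ⌈25/100·16⌉ = 4 → 221.
P75: rank ⌈75/100·16⌉ = 12 → 420.
Difference: 420 − 221 = 199.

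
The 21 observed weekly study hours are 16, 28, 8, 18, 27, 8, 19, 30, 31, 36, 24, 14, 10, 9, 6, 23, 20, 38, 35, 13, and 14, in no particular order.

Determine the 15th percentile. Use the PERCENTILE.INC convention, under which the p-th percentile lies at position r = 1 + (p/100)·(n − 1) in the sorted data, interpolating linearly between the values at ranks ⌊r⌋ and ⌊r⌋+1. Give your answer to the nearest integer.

Sorted: 6, 8, 8, 9, 10, 13, 14, 14, 16, 18, 19, 20, 23, 24, 27, 28, 30, 31, 35, 36, 38.
n = 21.
r = 1 + (15/100)·(21 − 1) = 1 + 3 = 4.
r is an integer, so P15 is the value at rank 4: 9.

9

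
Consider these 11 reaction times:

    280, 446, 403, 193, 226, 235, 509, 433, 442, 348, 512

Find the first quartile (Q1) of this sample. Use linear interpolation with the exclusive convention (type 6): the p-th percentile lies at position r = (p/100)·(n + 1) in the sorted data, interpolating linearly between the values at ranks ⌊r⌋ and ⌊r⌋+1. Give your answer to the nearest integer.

Sorted: 193, 226, 235, 280, 348, 403, 433, 442, 446, 509, 512.
n = 11.
r = (25/100)·(11 + 1) = 3.
r is an integer, so P25 is the value at rank 3: 235.

235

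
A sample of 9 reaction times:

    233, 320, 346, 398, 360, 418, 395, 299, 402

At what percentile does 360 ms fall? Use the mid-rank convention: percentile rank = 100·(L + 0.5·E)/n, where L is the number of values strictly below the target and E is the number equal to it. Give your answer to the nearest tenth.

50.0

Sorted: 233, 299, 320, 346, 360, 395, 398, 402, 418.
Count below 360: L = 4; count equal: E = 1; n = 9.
Percentile rank = 100·(4 + 0.5·1)/9 = 100·4.5/9 = 50.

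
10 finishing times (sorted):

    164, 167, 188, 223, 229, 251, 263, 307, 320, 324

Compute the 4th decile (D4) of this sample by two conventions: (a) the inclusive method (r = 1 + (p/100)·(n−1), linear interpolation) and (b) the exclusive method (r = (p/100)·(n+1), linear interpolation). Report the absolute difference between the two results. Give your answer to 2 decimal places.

n = 10.
(a) r = 4.6; between ranks 4 (223) and 5 (229): 226.6.
(b) r = 4.4; between ranks 4 (223) and 5 (229): 225.4.
|226.6 − 225.4| = 1.2.

1.20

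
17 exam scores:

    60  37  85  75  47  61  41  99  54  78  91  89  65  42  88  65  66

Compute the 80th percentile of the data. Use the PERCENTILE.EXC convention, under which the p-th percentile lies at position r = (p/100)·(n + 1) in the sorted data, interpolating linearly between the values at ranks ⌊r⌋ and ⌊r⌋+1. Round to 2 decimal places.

Sorted: 37, 41, 42, 47, 54, 60, 61, 65, 65, 66, 75, 78, 85, 88, 89, 91, 99.
n = 17.
r = (80/100)·(17 + 1) = 14.4.
Rank 14 is 88 and rank 15 is 89.
Interpolate: 88 + 0.4·(89 − 88) = 88 + 0.4·1 = 88.4.

88.40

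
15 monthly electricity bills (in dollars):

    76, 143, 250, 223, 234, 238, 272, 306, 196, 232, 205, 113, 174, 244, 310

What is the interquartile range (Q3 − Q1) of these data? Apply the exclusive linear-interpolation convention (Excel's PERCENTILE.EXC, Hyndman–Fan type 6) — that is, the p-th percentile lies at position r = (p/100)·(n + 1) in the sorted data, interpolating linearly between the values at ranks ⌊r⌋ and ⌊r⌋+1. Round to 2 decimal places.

76.00

Sorted: 76, 113, 143, 174, 196, 205, 223, 232, 234, 238, 244, 250, 272, 306, 310.
n = 15.
P25: r = 4 (integer) → 174.
P75: r = 12 (integer) → 250.
Difference: 250 − 174 = 76.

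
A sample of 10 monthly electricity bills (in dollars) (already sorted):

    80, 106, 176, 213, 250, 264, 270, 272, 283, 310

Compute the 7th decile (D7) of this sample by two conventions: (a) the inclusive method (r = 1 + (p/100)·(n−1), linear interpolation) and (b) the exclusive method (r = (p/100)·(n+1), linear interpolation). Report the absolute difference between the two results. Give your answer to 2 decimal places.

n = 10.
(a) r = 7.3; between ranks 7 (270) and 8 (272): 270.6.
(b) r = 7.7; between ranks 7 (270) and 8 (272): 271.4.
|270.6 − 271.4| = 0.8.

0.80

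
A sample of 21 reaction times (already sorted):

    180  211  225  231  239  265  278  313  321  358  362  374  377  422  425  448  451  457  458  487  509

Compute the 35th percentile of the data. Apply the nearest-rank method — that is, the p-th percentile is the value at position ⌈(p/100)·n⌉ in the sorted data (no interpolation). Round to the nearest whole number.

n = 21.
Position = ⌈35/100 · 21⌉ = ⌈7.35⌉ = 8.
The value at rank 8 is 313.

313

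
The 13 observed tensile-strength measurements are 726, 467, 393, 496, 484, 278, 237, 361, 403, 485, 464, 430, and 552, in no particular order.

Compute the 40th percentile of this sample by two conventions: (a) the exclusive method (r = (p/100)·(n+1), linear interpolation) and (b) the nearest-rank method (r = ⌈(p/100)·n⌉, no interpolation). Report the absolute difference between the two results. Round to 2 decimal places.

Sorted: 237, 278, 361, 393, 403, 430, 464, 467, 484, 485, 496, 552, 726.
n = 13.
(a) r = 5.6; between ranks 5 (403) and 6 (430): 419.2.
(b) the nearest-rank method: rank 6 → 430.
|419.2 − 430| = 10.8.

10.80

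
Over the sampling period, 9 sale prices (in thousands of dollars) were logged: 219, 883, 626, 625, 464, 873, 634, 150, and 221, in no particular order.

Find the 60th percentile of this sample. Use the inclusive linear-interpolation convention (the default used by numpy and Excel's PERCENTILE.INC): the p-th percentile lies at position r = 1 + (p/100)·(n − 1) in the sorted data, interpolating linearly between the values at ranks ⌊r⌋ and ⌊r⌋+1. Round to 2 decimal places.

Sorted: 150, 219, 221, 464, 625, 626, 634, 873, 883.
n = 9.
r = 1 + (60/100)·(9 − 1) = 1 + 4.8 = 5.8.
Rank 5 is 625 and rank 6 is 626.
Interpolate: 625 + 0.8·(626 − 625) = 625 + 0.8·1 = 625.8.

625.80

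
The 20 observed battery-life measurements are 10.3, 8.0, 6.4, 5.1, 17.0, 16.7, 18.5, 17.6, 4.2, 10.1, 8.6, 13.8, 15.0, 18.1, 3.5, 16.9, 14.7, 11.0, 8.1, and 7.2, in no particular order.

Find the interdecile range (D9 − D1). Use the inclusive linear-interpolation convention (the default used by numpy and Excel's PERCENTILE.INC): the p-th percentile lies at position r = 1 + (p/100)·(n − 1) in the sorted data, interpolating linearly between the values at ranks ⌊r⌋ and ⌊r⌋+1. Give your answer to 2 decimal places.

Sorted: 3.5, 4.2, 5.1, 6.4, 7.2, 8.0, 8.1, 8.6, 10.1, 10.3, 11.0, 13.8, 14.7, 15.0, 16.7, 16.9, 17.0, 17.6, 18.1, 18.5.
n = 20.
P10: r = 2.9; ranks 2–3 are 4.2, 5.1; interpolating gives 5.01.
P90: r = 18.1; ranks 18–19 are 17.6, 18.1; interpolating gives 17.65.
Difference: 17.65 − 5.01 = 12.64.

12.64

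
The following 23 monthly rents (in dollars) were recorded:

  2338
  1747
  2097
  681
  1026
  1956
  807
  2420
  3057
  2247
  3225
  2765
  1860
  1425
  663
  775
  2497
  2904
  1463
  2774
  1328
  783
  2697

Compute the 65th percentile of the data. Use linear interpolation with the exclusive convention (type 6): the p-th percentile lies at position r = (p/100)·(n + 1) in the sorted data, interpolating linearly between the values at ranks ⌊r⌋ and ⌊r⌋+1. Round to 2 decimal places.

2387.20

Sorted: 663, 681, 775, 783, 807, 1026, 1328, 1425, 1463, 1747, 1860, 1956, 2097, 2247, 2338, 2420, 2497, 2697, 2765, 2774, 2904, 3057, 3225.
n = 23.
r = (65/100)·(23 + 1) = 15.6.
Rank 15 is 2338 and rank 16 is 2420.
Interpolate: 2338 + 0.6·(2420 − 2338) = 2338 + 0.6·82 = 2387.2.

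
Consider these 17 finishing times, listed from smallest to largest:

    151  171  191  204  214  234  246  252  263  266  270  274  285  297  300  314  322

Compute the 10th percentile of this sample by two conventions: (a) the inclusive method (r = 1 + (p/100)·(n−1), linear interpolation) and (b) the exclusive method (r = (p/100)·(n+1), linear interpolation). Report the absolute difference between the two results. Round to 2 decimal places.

n = 17.
(a) r = 2.6; between ranks 2 (171) and 3 (191): 183.
(b) r = 1.8; between ranks 1 (151) and 2 (171): 167.
|183 − 167| = 16.

16.00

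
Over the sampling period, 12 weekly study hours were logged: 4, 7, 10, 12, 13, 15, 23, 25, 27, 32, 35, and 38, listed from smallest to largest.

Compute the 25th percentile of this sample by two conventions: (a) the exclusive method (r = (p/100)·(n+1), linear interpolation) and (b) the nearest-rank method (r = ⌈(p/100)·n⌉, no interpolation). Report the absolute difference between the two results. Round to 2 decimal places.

0.50

n = 12.
(a) r = 3.25; between ranks 3 (10) and 4 (12): 10.5.
(b) the nearest-rank method: rank 3 → 10.
|10.5 − 10| = 0.5.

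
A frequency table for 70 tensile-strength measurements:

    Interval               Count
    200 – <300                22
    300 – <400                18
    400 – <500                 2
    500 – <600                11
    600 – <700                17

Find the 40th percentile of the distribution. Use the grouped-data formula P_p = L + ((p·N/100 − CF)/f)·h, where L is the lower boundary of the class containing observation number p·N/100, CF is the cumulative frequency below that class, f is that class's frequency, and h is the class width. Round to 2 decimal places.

333.33

N = 70; target position k = 40/100 · 70 = 28.
Cumulative frequencies: 22, 40, 42, 53, 70.
Observation 28 falls in the class 300 – <400.
L = 300, CF = 22, f = 18, h = 100.
P40 = 300 + ((28 − 22)/18)·100 = 300 + 33.3333 = 333.333.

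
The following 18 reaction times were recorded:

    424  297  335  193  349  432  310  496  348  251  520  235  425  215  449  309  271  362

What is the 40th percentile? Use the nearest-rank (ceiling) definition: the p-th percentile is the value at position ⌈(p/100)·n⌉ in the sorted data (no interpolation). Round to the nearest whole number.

310

Sorted: 193, 215, 235, 251, 271, 297, 309, 310, 335, 348, 349, 362, 424, 425, 432, 449, 496, 520.
n = 18.
Position = ⌈40/100 · 18⌉ = ⌈7.2⌉ = 8.
The value at rank 8 is 310.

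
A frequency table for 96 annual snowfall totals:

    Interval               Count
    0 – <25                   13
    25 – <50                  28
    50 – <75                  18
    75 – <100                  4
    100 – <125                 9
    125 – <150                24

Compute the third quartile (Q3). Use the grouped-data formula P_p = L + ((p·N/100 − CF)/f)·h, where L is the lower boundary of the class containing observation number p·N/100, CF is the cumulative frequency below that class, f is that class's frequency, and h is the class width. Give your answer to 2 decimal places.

N = 96; target position k = 75/100 · 96 = 72.
Cumulative frequencies: 13, 41, 59, 63, 72, 96.
Observation 72 falls in the class 100 – <125.
L = 100, CF = 63, f = 9, h = 25.
P75 = 100 + ((72 − 63)/9)·25 = 100 + 25 = 125.

125.00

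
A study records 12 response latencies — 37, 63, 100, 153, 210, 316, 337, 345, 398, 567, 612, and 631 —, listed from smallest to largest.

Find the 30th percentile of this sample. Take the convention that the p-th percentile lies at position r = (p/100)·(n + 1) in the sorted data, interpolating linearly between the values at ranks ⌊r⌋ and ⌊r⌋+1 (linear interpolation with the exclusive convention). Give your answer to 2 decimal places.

147.70

n = 12.
r = (30/100)·(12 + 1) = 3.9.
Rank 3 is 100 and rank 4 is 153.
Interpolate: 100 + 0.9·(153 − 100) = 100 + 0.9·53 = 147.7.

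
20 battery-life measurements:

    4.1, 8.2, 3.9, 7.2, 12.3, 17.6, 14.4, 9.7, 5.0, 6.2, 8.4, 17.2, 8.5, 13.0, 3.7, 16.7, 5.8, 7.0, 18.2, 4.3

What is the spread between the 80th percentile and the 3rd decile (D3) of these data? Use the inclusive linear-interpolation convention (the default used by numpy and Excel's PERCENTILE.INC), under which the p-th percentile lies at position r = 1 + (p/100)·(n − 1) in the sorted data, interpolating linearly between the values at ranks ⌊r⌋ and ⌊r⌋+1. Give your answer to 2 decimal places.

8.78

Sorted: 3.7, 3.9, 4.1, 4.3, 5.0, 5.8, 6.2, 7.0, 7.2, 8.2, 8.4, 8.5, 9.7, 12.3, 13.0, 14.4, 16.7, 17.2, 17.6, 18.2.
n = 20.
P30: r = 6.7; ranks 6–7 are 5.8, 6.2; interpolating gives 6.08.
P80: r = 16.2; ranks 16–17 are 14.4, 16.7; interpolating gives 14.86.
Difference: 14.86 − 6.08 = 8.78.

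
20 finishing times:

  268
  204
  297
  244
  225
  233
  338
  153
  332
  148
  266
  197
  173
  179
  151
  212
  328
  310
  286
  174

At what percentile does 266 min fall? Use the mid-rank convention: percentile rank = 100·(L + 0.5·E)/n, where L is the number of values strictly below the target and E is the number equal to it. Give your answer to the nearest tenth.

Sorted: 148, 151, 153, 173, 174, 179, 197, 204, 212, 225, 233, 244, 266, 268, 286, 297, 310, 328, 332, 338.
Count below 266: L = 12; count equal: E = 1; n = 20.
Percentile rank = 100·(12 + 0.5·1)/20 = 100·12.5/20 = 62.5.

62.5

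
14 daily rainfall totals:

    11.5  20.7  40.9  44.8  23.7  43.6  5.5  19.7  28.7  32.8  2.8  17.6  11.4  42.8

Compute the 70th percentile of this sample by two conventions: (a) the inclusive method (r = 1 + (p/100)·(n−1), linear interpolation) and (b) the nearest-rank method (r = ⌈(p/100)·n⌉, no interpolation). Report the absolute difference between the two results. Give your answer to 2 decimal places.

0.81

Sorted: 2.8, 5.5, 11.4, 11.5, 17.6, 19.7, 20.7, 23.7, 28.7, 32.8, 40.9, 42.8, 43.6, 44.8.
n = 14.
(a) r = 10.1; between ranks 10 (32.8) and 11 (40.9): 33.61.
(b) the nearest-rank method: rank 10 → 32.8.
|33.61 − 32.8| = 0.81.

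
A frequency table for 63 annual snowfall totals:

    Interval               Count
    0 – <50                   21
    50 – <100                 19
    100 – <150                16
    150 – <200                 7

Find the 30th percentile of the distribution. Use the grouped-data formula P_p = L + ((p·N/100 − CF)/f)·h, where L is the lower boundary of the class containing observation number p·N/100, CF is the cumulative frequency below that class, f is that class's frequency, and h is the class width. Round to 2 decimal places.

N = 63; target position k = 30/100 · 63 = 18.9.
Cumulative frequencies: 21, 40, 56, 63.
Observation 18.9 falls in the class 0 – <50.
L = 0, CF = 0, f = 21, h = 50.
P30 = 0 + ((18.9 − 0)/21)·50 = 0 + 45 = 45.

45.00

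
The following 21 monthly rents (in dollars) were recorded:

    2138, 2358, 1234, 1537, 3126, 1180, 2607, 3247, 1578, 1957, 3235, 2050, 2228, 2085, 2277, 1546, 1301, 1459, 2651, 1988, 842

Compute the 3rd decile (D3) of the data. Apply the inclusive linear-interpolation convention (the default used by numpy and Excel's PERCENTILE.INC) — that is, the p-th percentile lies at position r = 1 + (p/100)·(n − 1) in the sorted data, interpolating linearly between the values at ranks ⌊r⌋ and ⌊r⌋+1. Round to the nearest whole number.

1546

Sorted: 842, 1180, 1234, 1301, 1459, 1537, 1546, 1578, 1957, 1988, 2050, 2085, 2138, 2228, 2277, 2358, 2607, 2651, 3126, 3235, 3247.
n = 21.
r = 1 + (30/100)·(21 − 1) = 1 + 6 = 7.
r is an integer, so P30 is the value at rank 7: 1546.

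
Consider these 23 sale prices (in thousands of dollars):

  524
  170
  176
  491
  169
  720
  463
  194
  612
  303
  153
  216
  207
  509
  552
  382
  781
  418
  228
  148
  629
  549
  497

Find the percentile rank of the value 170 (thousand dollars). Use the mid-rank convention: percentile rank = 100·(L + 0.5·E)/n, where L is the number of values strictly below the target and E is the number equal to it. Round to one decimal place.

15.2

Sorted: 148, 153, 169, 170, 176, 194, 207, 216, 228, 303, 382, 418, 463, 491, 497, 509, 524, 549, 552, 612, 629, 720, 781.
Count below 170: L = 3; count equal: E = 1; n = 23.
Percentile rank = 100·(3 + 0.5·1)/23 = 100·3.5/23 = 15.22.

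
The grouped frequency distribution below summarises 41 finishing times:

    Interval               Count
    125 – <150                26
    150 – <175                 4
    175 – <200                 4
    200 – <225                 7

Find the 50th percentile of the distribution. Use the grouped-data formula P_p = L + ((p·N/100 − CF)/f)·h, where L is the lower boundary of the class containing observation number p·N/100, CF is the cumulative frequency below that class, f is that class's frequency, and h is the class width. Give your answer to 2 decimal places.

N = 41; target position k = 50/100 · 41 = 20.5.
Cumulative frequencies: 26, 30, 34, 41.
Observation 20.5 falls in the class 125 – <150.
L = 125, CF = 0, f = 26, h = 25.
P50 = 125 + ((20.5 − 0)/26)·25 = 125 + 19.7115 = 144.712.

144.71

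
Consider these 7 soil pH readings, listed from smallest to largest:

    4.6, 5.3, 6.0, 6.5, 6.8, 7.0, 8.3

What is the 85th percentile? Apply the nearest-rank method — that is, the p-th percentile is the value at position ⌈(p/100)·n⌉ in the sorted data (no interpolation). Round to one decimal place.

7.0

n = 7.
Position = ⌈85/100 · 7⌉ = ⌈5.95⌉ = 6.
The value at rank 6 is 7.0.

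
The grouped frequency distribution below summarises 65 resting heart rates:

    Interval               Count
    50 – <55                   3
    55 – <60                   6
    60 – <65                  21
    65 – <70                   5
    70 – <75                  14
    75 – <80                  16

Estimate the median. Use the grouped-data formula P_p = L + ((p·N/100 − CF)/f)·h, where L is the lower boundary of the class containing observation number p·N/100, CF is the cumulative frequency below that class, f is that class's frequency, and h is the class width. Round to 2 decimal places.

N = 65; target position k = 50/100 · 65 = 32.5.
Cumulative frequencies: 3, 9, 30, 35, 49, 65.
Observation 32.5 falls in the class 65 – <70.
L = 65, CF = 30, f = 5, h = 5.
P50 = 65 + ((32.5 − 30)/5)·5 = 65 + 2.5 = 67.5.

67.50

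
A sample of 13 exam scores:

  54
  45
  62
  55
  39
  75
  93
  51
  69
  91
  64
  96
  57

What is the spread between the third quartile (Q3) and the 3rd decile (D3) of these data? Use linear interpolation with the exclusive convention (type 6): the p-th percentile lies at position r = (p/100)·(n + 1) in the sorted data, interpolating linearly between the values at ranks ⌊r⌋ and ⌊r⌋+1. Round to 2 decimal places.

28.80

Sorted: 39, 45, 51, 54, 55, 57, 62, 64, 69, 75, 91, 93, 96.
n = 13.
P30: r = 4.2; ranks 4–5 are 54, 55; interpolating gives 54.2.
P75: r = 10.5; ranks 10–11 are 75, 91; interpolating gives 83.
Difference: 83 − 54.2 = 28.8.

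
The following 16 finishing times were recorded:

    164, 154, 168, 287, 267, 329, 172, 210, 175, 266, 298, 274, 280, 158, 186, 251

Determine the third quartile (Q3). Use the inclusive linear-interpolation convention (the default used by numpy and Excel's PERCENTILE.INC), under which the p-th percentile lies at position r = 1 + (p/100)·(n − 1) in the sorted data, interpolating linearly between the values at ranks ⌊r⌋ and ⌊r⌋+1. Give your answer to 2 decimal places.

275.50

Sorted: 154, 158, 164, 168, 172, 175, 186, 210, 251, 266, 267, 274, 280, 287, 298, 329.
n = 16.
r = 1 + (75/100)·(16 − 1) = 1 + 11.25 = 12.25.
Rank 12 is 274 and rank 13 is 280.
Interpolate: 274 + 0.25·(280 − 274) = 274 + 0.25·6 = 275.5.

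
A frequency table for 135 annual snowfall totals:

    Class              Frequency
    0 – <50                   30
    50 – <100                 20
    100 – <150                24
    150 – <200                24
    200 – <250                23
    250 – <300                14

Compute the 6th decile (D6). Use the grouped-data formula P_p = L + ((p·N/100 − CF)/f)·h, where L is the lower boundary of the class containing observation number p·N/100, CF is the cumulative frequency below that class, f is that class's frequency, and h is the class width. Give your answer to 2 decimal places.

164.58

N = 135; target position k = 60/100 · 135 = 81.
Cumulative frequencies: 30, 50, 74, 98, 121, 135.
Observation 81 falls in the class 150 – <200.
L = 150, CF = 74, f = 24, h = 50.
P60 = 150 + ((81 − 74)/24)·50 = 150 + 14.5833 = 164.583.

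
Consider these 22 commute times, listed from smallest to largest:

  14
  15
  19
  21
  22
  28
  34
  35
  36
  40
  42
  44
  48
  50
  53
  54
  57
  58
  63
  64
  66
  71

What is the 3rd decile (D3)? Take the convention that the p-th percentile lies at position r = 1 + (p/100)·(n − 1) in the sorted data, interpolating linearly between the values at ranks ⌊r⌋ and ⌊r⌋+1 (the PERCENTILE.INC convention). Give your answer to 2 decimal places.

n = 22.
r = 1 + (30/100)·(22 − 1) = 1 + 6.3 = 7.3.
Rank 7 is 34 and rank 8 is 35.
Interpolate: 34 + 0.3·(35 − 34) = 34 + 0.3·1 = 34.3.

34.30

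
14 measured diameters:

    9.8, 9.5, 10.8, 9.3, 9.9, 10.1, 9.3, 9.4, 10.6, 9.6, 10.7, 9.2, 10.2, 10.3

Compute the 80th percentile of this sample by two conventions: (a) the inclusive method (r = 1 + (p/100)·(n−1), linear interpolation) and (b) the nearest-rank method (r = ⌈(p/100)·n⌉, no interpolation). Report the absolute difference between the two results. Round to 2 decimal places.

0.18

Sorted: 9.2, 9.3, 9.3, 9.4, 9.5, 9.6, 9.8, 9.9, 10.1, 10.2, 10.3, 10.6, 10.7, 10.8.
n = 14.
(a) r = 11.4; between ranks 11 (10.3) and 12 (10.6): 10.42.
(b) the nearest-rank method: rank 12 → 10.6.
|10.42 − 10.6| = 0.18.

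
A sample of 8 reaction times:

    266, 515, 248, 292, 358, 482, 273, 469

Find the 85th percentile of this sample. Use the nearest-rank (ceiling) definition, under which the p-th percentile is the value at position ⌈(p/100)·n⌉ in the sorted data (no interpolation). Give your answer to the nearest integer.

482

Sorted: 248, 266, 273, 292, 358, 469, 482, 515.
n = 8.
Position = ⌈85/100 · 8⌉ = ⌈6.8⌉ = 7.
The value at rank 7 is 482.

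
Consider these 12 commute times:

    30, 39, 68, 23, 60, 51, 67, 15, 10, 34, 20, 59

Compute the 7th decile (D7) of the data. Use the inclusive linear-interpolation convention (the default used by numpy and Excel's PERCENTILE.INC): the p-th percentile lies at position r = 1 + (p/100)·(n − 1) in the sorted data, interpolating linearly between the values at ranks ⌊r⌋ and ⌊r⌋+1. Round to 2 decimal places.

56.60

Sorted: 10, 15, 20, 23, 30, 34, 39, 51, 59, 60, 67, 68.
n = 12.
r = 1 + (70/100)·(12 − 1) = 1 + 7.7 = 8.7.
Rank 8 is 51 and rank 9 is 59.
Interpolate: 51 + 0.7·(59 − 51) = 51 + 0.7·8 = 56.6.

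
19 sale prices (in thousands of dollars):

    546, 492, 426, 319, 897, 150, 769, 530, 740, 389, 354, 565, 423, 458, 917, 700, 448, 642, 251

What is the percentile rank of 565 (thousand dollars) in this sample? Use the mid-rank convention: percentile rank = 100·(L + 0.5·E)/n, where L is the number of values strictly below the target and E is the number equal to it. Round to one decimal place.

65.8

Sorted: 150, 251, 319, 354, 389, 423, 426, 448, 458, 492, 530, 546, 565, 642, 700, 740, 769, 897, 917.
Count below 565: L = 12; count equal: E = 1; n = 19.
Percentile rank = 100·(12 + 0.5·1)/19 = 100·12.5/19 = 65.79.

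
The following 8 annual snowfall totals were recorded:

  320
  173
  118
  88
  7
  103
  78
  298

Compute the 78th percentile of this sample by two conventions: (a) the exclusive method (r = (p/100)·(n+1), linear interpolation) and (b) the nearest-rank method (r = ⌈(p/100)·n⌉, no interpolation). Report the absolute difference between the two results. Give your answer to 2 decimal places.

0.44

Sorted: 7, 78, 88, 103, 118, 173, 298, 320.
n = 8.
(a) r = 7.02; between ranks 7 (298) and 8 (320): 298.44.
(b) the nearest-rank method: rank 7 → 298.
|298.44 − 298| = 0.44.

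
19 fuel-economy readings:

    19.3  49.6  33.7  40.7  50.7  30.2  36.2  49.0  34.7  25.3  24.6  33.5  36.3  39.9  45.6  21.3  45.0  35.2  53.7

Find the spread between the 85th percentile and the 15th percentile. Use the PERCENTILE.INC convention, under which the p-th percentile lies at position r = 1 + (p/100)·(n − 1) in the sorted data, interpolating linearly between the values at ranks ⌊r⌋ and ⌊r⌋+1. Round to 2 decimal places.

24.09

Sorted: 19.3, 21.3, 24.6, 25.3, 30.2, 33.5, 33.7, 34.7, 35.2, 36.2, 36.3, 39.9, 40.7, 45.0, 45.6, 49.0, 49.6, 50.7, 53.7.
n = 19.
P15: r = 3.7; ranks 3–4 are 24.6, 25.3; interpolating gives 25.09.
P85: r = 16.3; ranks 16–17 are 49.0, 49.6; interpolating gives 49.18.
Difference: 49.18 − 25.09 = 24.09.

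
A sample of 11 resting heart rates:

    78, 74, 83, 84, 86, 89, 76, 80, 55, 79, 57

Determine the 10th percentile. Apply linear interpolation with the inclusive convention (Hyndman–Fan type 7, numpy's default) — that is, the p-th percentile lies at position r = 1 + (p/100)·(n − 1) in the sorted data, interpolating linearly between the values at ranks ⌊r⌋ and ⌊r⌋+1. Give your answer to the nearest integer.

57

Sorted: 55, 57, 74, 76, 78, 79, 80, 83, 84, 86, 89.
n = 11.
r = 1 + (10/100)·(11 − 1) = 1 + 1 = 2.
r is an integer, so P10 is the value at rank 2: 57.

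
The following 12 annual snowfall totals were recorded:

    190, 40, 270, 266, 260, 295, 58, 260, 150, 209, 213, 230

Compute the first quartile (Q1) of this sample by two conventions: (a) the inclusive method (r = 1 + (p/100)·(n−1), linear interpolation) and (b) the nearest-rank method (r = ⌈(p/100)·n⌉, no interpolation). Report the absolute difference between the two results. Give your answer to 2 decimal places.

Sorted: 40, 58, 150, 190, 209, 213, 230, 260, 260, 266, 270, 295.
n = 12.
(a) r = 3.75; between ranks 3 (150) and 4 (190): 180.
(b) the nearest-rank method: rank 3 → 150.
|180 − 150| = 30.

30.00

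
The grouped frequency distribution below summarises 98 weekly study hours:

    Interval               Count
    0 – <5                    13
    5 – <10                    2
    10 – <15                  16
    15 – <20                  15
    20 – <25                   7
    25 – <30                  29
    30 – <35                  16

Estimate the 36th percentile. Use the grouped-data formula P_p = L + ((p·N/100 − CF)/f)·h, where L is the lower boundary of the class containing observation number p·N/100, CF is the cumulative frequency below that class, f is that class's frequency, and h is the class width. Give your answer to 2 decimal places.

16.43

N = 98; target position k = 36/100 · 98 = 35.28.
Cumulative frequencies: 13, 15, 31, 46, 53, 82, 98.
Observation 35.28 falls in the class 15 – <20.
L = 15, CF = 31, f = 15, h = 5.
P36 = 15 + ((35.28 − 31)/15)·5 = 15 + 1.42667 = 16.4267.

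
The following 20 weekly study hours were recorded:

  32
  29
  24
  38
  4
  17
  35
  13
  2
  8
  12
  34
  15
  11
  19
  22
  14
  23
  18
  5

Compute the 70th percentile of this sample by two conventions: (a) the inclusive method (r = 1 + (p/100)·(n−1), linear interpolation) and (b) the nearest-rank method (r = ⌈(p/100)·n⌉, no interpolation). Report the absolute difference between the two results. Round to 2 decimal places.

0.30

Sorted: 2, 4, 5, 8, 11, 12, 13, 14, 15, 17, 18, 19, 22, 23, 24, 29, 32, 34, 35, 38.
n = 20.
(a) r = 14.3; between ranks 14 (23) and 15 (24): 23.3.
(b) the nearest-rank method: rank 14 → 23.
|23.3 − 23| = 0.3.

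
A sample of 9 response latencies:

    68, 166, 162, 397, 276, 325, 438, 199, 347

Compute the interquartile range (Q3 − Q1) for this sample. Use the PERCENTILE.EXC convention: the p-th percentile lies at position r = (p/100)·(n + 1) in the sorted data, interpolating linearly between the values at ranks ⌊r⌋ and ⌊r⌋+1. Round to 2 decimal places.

208.00

Sorted: 68, 162, 166, 199, 276, 325, 347, 397, 438.
n = 9.
P25: r = 2.5; ranks 2–3 are 162, 166; interpolating gives 164.
P75: r = 7.5; ranks 7–8 are 347, 397; interpolating gives 372.
Difference: 372 − 164 = 208.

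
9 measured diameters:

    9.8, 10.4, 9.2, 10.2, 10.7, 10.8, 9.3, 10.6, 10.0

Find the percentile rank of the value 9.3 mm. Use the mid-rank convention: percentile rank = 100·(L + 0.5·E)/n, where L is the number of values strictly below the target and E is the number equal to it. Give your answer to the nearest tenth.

Sorted: 9.2, 9.3, 9.8, 10.0, 10.2, 10.4, 10.6, 10.7, 10.8.
Count below 9.3: L = 1; count equal: E = 1; n = 9.
Percentile rank = 100·(1 + 0.5·1)/9 = 100·1.5/9 = 16.67.

16.7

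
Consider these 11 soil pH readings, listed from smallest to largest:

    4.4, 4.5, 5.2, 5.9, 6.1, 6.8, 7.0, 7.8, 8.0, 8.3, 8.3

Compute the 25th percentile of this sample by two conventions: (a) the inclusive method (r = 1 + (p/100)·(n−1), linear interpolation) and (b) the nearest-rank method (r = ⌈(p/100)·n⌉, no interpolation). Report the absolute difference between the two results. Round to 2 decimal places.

n = 11.
(a) r = 3.5; between ranks 3 (5.2) and 4 (5.9): 5.55.
(b) the nearest-rank method: rank 3 → 5.2.
|5.55 − 5.2| = 0.35.

0.35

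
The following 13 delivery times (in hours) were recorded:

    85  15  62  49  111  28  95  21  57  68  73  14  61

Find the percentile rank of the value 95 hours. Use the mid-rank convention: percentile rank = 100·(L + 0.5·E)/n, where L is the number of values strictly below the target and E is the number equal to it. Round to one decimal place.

88.5

Sorted: 14, 15, 21, 28, 49, 57, 61, 62, 68, 73, 85, 95, 111.
Count below 95: L = 11; count equal: E = 1; n = 13.
Percentile rank = 100·(11 + 0.5·1)/13 = 100·11.5/13 = 88.46.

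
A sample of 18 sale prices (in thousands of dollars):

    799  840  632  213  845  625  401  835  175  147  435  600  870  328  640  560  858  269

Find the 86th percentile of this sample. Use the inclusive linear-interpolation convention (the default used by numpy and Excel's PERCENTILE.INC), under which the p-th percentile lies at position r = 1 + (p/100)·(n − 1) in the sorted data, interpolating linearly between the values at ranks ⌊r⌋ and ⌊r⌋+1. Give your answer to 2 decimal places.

843.10

Sorted: 147, 175, 213, 269, 328, 401, 435, 560, 600, 625, 632, 640, 799, 835, 840, 845, 858, 870.
n = 18.
r = 1 + (86/100)·(18 − 1) = 1 + 14.62 = 15.62.
Rank 15 is 840 and rank 16 is 845.
Interpolate: 840 + 0.62·(845 − 840) = 840 + 0.62·5 = 843.1.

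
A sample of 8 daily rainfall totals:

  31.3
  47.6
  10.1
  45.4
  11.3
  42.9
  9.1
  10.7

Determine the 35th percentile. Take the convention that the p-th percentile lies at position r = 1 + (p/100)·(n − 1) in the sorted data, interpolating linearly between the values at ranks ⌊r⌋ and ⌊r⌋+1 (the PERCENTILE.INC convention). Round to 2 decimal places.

Sorted: 9.1, 10.1, 10.7, 11.3, 31.3, 42.9, 45.4, 47.6.
n = 8.
r = 1 + (35/100)·(8 − 1) = 1 + 2.45 = 3.45.
Rank 3 is 10.7 and rank 4 is 11.3.
Interpolate: 10.7 + 0.45·(11.3 − 10.7) = 10.7 + 0.45·0.6 = 10.97.

10.97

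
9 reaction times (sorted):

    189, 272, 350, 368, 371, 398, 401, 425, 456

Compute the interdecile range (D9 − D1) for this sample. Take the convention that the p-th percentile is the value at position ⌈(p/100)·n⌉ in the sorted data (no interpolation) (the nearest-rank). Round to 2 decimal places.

n = 9.
P10: rank ⌈10/100·9⌉ = 1 → 189.
P90: rank ⌈90/100·9⌉ = 9 → 456.
Difference: 456 − 189 = 267.

267.00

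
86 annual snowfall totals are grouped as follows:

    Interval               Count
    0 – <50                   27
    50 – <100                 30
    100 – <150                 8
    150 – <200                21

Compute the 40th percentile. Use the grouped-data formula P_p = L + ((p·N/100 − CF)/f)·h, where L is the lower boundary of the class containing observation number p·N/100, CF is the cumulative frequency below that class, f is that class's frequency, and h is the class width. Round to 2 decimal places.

62.33

N = 86; target position k = 40/100 · 86 = 34.4.
Cumulative frequencies: 27, 57, 65, 86.
Observation 34.4 falls in the class 50 – <100.
L = 50, CF = 27, f = 30, h = 50.
P40 = 50 + ((34.4 − 27)/30)·50 = 50 + 12.3333 = 62.3333.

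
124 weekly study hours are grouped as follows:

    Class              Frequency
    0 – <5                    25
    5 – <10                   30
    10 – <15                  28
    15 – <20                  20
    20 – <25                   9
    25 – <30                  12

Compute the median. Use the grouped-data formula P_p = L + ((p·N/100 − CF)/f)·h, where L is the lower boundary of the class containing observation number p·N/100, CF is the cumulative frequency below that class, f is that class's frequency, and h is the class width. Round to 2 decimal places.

N = 124; target position k = 50/100 · 124 = 62.
Cumulative frequencies: 25, 55, 83, 103, 112, 124.
Observation 62 falls in the class 10 – <15.
L = 10, CF = 55, f = 28, h = 5.
P50 = 10 + ((62 − 55)/28)·5 = 10 + 1.25 = 11.25.

11.25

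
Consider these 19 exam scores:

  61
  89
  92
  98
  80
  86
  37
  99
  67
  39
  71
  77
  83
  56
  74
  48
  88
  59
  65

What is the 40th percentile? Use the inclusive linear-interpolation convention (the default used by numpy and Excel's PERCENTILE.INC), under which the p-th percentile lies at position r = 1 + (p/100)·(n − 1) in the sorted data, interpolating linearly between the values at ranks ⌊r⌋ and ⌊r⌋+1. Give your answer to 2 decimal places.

67.80

Sorted: 37, 39, 48, 56, 59, 61, 65, 67, 71, 74, 77, 80, 83, 86, 88, 89, 92, 98, 99.
n = 19.
r = 1 + (40/100)·(19 − 1) = 1 + 7.2 = 8.2.
Rank 8 is 67 and rank 9 is 71.
Interpolate: 67 + 0.2·(71 − 67) = 67 + 0.2·4 = 67.8.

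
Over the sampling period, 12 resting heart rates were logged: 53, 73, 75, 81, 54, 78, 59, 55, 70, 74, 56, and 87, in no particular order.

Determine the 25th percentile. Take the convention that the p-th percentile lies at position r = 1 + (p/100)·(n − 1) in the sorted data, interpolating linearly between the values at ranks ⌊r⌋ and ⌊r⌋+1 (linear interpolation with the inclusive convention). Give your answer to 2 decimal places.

55.75

Sorted: 53, 54, 55, 56, 59, 70, 73, 74, 75, 78, 81, 87.
n = 12.
r = 1 + (25/100)·(12 − 1) = 1 + 2.75 = 3.75.
Rank 3 is 55 and rank 4 is 56.
Interpolate: 55 + 0.75·(56 − 55) = 55 + 0.75·1 = 55.75.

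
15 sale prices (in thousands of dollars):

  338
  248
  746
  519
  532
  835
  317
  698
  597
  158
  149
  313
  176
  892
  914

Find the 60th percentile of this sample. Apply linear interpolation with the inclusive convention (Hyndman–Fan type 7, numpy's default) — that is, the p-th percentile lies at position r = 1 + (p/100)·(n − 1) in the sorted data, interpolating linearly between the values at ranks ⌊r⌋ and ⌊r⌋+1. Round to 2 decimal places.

Sorted: 149, 158, 176, 248, 313, 317, 338, 519, 532, 597, 698, 746, 835, 892, 914.
n = 15.
r = 1 + (60/100)·(15 − 1) = 1 + 8.4 = 9.4.
Rank 9 is 532 and rank 10 is 597.
Interpolate: 532 + 0.4·(597 − 532) = 532 + 0.4·65 = 558.

558.00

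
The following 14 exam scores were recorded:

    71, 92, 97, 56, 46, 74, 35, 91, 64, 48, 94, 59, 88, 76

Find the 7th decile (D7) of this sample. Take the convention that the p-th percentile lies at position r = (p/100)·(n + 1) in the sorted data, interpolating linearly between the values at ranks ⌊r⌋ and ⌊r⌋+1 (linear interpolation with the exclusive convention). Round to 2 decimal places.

89.50

Sorted: 35, 46, 48, 56, 59, 64, 71, 74, 76, 88, 91, 92, 94, 97.
n = 14.
r = (70/100)·(14 + 1) = 10.5.
Rank 10 is 88 and rank 11 is 91.
Interpolate: 88 + 0.5·(91 − 88) = 88 + 0.5·3 = 89.5.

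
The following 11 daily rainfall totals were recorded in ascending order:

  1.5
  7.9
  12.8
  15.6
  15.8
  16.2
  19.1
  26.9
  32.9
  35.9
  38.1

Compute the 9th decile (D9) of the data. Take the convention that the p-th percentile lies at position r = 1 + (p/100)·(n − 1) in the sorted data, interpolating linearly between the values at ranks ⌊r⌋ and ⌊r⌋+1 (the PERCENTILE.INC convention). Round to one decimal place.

n = 11.
r = 1 + (90/100)·(11 − 1) = 1 + 9 = 10.
r is an integer, so P90 is the value at rank 10: 35.9.

35.9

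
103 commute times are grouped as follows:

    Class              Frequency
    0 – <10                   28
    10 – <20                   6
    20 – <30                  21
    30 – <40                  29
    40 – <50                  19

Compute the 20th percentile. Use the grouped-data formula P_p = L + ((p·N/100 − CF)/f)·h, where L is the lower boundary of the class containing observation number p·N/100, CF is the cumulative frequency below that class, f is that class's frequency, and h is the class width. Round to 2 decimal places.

N = 103; target position k = 20/100 · 103 = 20.6.
Cumulative frequencies: 28, 34, 55, 84, 103.
Observation 20.6 falls in the class 0 – <10.
L = 0, CF = 0, f = 28, h = 10.
P20 = 0 + ((20.6 − 0)/28)·10 = 0 + 7.35714 = 7.35714.

7.36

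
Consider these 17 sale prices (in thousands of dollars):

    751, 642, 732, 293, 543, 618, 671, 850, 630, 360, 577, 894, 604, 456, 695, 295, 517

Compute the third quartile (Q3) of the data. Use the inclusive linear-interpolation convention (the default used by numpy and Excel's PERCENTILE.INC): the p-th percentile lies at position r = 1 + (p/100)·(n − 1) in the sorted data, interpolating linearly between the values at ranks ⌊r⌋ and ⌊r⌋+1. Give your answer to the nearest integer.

695

Sorted: 293, 295, 360, 456, 517, 543, 577, 604, 618, 630, 642, 671, 695, 732, 751, 850, 894.
n = 17.
r = 1 + (75/100)·(17 − 1) = 1 + 12 = 13.
r is an integer, so P75 is the value at rank 13: 695.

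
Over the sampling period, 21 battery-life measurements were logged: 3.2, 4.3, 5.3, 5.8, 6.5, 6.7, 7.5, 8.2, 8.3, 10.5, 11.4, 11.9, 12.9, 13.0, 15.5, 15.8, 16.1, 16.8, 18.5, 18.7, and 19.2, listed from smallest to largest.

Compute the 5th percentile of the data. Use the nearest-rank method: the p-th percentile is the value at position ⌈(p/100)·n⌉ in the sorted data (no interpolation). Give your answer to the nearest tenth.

4.3

n = 21.
Position = ⌈5/100 · 21⌉ = ⌈1.05⌉ = 2.
The value at rank 2 is 4.3.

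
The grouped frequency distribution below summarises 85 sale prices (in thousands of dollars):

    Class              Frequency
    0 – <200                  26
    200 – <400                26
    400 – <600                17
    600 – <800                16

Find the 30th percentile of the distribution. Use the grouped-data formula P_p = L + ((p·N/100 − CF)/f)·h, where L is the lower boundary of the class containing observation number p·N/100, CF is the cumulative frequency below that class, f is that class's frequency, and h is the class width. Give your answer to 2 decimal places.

N = 85; target position k = 30/100 · 85 = 25.5.
Cumulative frequencies: 26, 52, 69, 85.
Observation 25.5 falls in the class 0 – <200.
L = 0, CF = 0, f = 26, h = 200.
P30 = 0 + ((25.5 − 0)/26)·200 = 0 + 196.154 = 196.154.

196.15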